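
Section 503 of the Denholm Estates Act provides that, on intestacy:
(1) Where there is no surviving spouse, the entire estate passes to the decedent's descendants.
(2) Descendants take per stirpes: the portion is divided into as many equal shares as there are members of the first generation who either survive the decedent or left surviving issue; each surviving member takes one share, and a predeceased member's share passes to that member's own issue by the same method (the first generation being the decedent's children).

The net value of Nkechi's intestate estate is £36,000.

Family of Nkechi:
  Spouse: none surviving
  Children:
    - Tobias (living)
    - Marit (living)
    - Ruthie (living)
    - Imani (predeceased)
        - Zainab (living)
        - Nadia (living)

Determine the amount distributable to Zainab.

Zainab receives £4,500.

The entire £36,000 passes to the descendants.
That amount (£36,000) is divided into 4 shares of £9,000: Tobias, Marit, and Ruthie each take £9,000; Imani's £9,000 share passes to Imani's issue.
Imani's share (£9,000) is divided into 2 shares of £4,500: Zainab and Nadia each take £4,500.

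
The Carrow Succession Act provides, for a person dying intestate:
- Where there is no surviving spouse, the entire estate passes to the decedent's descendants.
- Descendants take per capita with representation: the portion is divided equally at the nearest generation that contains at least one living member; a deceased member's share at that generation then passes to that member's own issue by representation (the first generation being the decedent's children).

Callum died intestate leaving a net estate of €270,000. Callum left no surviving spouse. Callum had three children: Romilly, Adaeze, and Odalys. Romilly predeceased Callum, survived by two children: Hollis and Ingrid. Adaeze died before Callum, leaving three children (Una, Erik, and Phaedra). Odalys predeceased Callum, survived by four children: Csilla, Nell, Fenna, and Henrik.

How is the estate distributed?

Hollis: €30,000; Ingrid: €30,000; Una: €30,000; Erik: €30,000; Phaedra: €30,000; Csilla: €30,000; Nell: €30,000; Fenna: €30,000; Henrik: €30,000

The entire €270,000 passes to the descendants.
No child survives, so the initial division is made at the grandchildren's generation.
That amount (€270,000) is divided into 9 shares of €30,000: Hollis, Ingrid, Una, Erik, Phaedra, Csilla, Nell, Fenna, and Henrik each take €30,000.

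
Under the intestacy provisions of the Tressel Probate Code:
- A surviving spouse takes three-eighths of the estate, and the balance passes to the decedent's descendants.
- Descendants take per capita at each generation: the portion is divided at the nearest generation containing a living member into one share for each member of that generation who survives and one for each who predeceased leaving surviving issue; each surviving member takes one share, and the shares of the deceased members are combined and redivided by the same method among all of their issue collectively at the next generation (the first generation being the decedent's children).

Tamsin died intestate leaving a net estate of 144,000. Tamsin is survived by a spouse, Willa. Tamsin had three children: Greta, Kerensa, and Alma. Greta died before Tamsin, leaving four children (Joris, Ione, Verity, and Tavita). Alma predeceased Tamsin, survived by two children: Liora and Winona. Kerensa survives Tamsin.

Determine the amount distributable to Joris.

Joris receives 10,000.

Willa takes three-eighths of 144,000 = 54,000. The remaining 90,000 passes to the descendants.
The descendants' portion (90,000) is divided at the children's generation into 3 shares of 30,000. Kerensa takes 30,000. The 2 shares of the deceased (Greta and Alma) are combined into a pool of 60,000.
That pool (60,000) is divided at the grandchildren's generation equally among Joris, Ione, Verity, Tavita, Liora, and Winona: 10,000 each.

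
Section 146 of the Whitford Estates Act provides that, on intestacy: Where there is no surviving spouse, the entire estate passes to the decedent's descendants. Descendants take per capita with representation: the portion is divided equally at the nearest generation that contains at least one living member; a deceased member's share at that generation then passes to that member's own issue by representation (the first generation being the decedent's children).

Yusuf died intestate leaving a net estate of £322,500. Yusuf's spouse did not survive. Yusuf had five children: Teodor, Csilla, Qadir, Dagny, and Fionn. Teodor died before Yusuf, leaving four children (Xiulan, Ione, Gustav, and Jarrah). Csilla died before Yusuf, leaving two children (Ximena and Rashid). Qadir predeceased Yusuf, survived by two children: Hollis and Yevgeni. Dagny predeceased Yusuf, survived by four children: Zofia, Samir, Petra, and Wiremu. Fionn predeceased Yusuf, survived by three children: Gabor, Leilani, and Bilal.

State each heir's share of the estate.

The entire £322,500 passes to the descendants.
No child survives, so the initial division is made at the grandchildren's generation.
That amount (£322,500) is divided into 15 shares of £21,500: Xiulan, Ione, Gustav, Jarrah, Ximena, Rashid, Hollis, Yevgeni, Zofia, Samir, Petra, Wiremu, Gabor, Leilani, and Bilal each take £21,500.

Xiulan: £21,500; Ione: £21,500; Gustav: £21,500; Jarrah: £21,500; Ximena: £21,500; Rashid: £21,500; Hollis: £21,500; Yevgeni: £21,500; Zofia: £21,500; Samir: £21,500; Petra: £21,500; Wiremu: £21,500; Gabor: £21,500; Leilani: £21,500; Bilal: £21,500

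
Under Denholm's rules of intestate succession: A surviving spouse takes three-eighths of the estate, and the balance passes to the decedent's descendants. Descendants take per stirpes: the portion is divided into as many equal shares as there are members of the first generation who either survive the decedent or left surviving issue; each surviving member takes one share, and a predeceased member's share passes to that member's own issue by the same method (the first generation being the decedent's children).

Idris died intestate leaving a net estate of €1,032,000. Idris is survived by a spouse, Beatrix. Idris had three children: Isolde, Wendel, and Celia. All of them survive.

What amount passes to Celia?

Celia receives €215,000.

Beatrix takes three-eighths of €1,032,000 = €387,000. The remaining €645,000 passes to the descendants.
The descendants' portion (€645,000) is divided into 3 shares of €215,000: Isolde, Wendel, and Celia each take €215,000.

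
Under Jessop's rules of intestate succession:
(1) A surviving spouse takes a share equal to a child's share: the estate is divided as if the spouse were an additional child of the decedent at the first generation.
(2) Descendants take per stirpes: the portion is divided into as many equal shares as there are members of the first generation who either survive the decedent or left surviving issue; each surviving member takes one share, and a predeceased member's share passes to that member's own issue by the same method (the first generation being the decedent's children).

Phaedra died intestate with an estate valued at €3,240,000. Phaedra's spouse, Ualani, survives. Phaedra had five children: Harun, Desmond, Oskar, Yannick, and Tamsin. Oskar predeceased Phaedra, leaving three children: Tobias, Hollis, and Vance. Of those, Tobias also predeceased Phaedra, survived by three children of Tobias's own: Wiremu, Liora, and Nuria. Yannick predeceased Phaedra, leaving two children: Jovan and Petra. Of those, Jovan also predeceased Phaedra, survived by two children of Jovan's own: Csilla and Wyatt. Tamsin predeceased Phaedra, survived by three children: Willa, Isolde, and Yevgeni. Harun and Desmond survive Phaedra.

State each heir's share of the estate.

Ualani: €540,000; Harun: €540,000; Desmond: €540,000; Wiremu: €60,000; Liora: €60,000; Nuria: €60,000; Hollis: €180,000; Vance: €180,000; Csilla: €135,000; Wyatt: €135,000; Petra: €270,000; Willa: €180,000; Isolde: €180,000; Yevgeni: €180,000

The spouse counts as an additional share at the children's level, so there are 6 primary shares of €540,000. Ualani takes one such share (€540,000).
The children's combined portion (€2,700,000) is divided into 5 shares of €540,000: Harun and Desmond each take €540,000; Oskar's €540,000 share passes to Oskar's issue; Yannick's €540,000 share passes to Yannick's issue; Tamsin's €540,000 share passes to Tamsin's issue.
Oskar's share (€540,000) is divided into 3 shares of €180,000: Hollis and Vance each take €180,000; Tobias's €180,000 share passes to Tobias's issue.
Tobias's share (€180,000) is divided into 3 shares of €60,000: Wiremu, Liora, and Nuria each take €60,000.
Yannick's share (€540,000) is divided into 2 shares of €270,000: Petra takes €270,000; Jovan's €270,000 share passes to Jovan's issue.
Jovan's share (€270,000) is divided into 2 shares of €135,000: Csilla and Wyatt each take €135,000.
Tamsin's share (€540,000) is divided into 3 shares of €180,000: Willa, Isolde, and Yevgeni each take €180,000.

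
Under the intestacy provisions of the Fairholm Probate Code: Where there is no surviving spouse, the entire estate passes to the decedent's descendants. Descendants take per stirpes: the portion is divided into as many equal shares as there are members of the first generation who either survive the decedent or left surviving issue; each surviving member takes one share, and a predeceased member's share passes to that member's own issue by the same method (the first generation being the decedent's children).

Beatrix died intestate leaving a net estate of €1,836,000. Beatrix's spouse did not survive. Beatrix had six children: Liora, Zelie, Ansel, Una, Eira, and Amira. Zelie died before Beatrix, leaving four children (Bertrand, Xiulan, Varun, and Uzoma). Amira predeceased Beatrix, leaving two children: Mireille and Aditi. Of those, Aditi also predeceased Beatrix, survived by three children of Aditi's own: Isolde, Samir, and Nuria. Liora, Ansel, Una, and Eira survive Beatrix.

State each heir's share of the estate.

The entire €1,836,000 passes to the descendants.
That amount (€1,836,000) is divided into 6 shares of €306,000: Liora, Ansel, Una, and Eira each take €306,000; Zelie's €306,000 share passes to Zelie's issue; Amira's €306,000 share passes to Amira's issue.
Zelie's share (€306,000) is divided into 4 shares of €76,500: Bertrand, Xiulan, Varun, and Uzoma each take €76,500.
Amira's share (€306,000) is divided into 2 shares of €153,000: Mireille takes €153,000; Aditi's €153,000 share passes to Aditi's issue.
Aditi's share (€153,000) is divided into 3 shares of €51,000: Isolde, Samir, and Nuria each take €51,000.

Liora: €306,000; Bertrand: €76,500; Xiulan: €76,500; Varun: €76,500; Uzoma: €76,500; Ansel: €306,000; Una: €306,000; Eira: €306,000; Mireille: €153,000; Isolde: €51,000; Samir: €51,000; Nuria: €51,000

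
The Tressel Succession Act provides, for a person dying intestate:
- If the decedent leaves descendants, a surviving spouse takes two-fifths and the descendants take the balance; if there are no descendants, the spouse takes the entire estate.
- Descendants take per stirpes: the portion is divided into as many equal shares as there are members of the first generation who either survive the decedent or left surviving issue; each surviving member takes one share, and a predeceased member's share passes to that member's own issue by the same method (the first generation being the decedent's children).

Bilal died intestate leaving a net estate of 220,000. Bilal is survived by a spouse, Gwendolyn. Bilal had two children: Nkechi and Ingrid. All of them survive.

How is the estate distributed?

Gwendolyn takes two-fifths of 220,000 = 88,000. The remaining 132,000 passes to the descendants.
The descendants' portion (132,000) is divided into 2 shares of 66,000: Nkechi and Ingrid each take 66,000.

Gwendolyn: 88,000; Nkechi: 66,000; Ingrid: 66,000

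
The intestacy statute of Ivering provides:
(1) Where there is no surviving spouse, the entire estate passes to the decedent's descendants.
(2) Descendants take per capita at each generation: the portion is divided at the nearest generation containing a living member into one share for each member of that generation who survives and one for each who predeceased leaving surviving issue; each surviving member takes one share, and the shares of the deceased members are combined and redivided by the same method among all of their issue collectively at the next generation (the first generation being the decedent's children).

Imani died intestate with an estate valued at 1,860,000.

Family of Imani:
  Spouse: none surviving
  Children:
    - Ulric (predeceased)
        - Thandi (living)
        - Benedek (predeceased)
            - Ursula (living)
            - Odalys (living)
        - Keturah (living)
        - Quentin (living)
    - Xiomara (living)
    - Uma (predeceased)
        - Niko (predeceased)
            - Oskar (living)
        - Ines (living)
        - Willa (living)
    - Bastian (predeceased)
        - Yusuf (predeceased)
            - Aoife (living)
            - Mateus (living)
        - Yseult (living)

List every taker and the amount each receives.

Thandi: 155,000; Ursula: 93,000; Odalys: 93,000; Keturah: 155,000; Quentin: 155,000; Xiomara: 465,000; Oskar: 93,000; Ines: 155,000; Willa: 155,000; Aoife: 93,000; Mateus: 93,000; Yseult: 155,000

The entire 1,860,000 passes to the descendants.
That amount (1,860,000) is divided at the children's generation into 4 shares of 465,000. Xiomara takes 465,000. The 3 shares of the deceased (Ulric, Uma, and Bastian) are combined into a pool of 1,395,000.
That pool (1,395,000) is divided at the grandchildren's generation into 9 shares of 155,000. Thandi, Keturah, Quentin, Ines, Willa, and Yseult each take 155,000. The 3 shares of the deceased (Benedek, Niko, and Yusuf) are combined into a pool of 465,000.
That pool (465,000) is divided at the great-grandchildren's generation equally among Ursula, Odalys, Oskar, Aoife, and Mateus: 93,000 each.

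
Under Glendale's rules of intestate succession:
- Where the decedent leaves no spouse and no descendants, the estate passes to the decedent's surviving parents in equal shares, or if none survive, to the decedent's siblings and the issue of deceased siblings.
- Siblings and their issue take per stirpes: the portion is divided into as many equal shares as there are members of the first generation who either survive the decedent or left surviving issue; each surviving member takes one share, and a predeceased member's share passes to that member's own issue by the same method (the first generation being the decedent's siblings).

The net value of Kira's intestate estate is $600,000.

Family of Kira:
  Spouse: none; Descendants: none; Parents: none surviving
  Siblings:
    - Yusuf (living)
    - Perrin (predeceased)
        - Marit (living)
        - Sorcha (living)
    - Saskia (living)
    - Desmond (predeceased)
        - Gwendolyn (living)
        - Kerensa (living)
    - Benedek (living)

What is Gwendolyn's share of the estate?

Gwendolyn receives $60,000.

The entire $600,000 passes to the siblings and their issue.
That amount ($600,000) is divided into 5 shares of $120,000: Yusuf, Saskia, and Benedek each take $120,000; Perrin's $120,000 share passes to Perrin's issue; Desmond's $120,000 share passes to Desmond's issue.
Perrin's share ($120,000) is divided into 2 shares of $60,000: Marit and Sorcha each take $60,000.
Desmond's share ($120,000) is divided into 2 shares of $60,000: Gwendolyn and Kerensa each take $60,000.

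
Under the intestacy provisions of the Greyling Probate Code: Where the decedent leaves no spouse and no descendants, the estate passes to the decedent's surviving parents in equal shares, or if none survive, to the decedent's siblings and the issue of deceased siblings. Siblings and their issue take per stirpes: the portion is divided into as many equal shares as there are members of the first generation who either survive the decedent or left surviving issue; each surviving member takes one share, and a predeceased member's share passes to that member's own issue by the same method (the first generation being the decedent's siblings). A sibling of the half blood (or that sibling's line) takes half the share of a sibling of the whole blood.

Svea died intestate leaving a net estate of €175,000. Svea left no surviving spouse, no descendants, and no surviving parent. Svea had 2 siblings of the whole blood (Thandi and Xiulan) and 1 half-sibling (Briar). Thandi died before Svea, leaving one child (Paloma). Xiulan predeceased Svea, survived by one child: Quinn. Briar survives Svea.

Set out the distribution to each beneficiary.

Paloma: €70,000; Briar: €35,000; Quinn: €70,000

The entire €175,000 passes to the siblings and their issue.
Counting each half-blood sibling's line as half a unit, there are 5/2 units in €175,000, so one unit is €70,000. Whole-blood lines (Thandi and Xiulan) take €70,000 each; half-blood lines (Briar) take €35,000 each.
Thandi's share (€70,000) passes entirely to Paloma.
Xiulan's share (€70,000) passes entirely to Quinn.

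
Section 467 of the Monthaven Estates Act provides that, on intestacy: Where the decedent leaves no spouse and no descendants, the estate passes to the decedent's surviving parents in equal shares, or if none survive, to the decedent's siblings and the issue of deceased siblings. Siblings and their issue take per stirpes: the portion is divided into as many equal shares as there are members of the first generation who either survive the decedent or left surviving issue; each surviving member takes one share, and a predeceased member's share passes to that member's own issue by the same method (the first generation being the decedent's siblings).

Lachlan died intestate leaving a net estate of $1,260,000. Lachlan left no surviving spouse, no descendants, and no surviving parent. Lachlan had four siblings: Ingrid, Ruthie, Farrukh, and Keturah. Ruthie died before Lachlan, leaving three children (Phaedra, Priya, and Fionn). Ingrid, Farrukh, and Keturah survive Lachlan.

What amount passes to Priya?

Priya receives $105,000.

The entire $1,260,000 passes to the siblings and their issue.
That amount ($1,260,000) is divided into 4 shares of $315,000: Ingrid, Farrukh, and Keturah each take $315,000; Ruthie's $315,000 share passes to Ruthie's issue.
Ruthie's share ($315,000) is divided into 3 shares of $105,000: Phaedra, Priya, and Fionn each take $105,000.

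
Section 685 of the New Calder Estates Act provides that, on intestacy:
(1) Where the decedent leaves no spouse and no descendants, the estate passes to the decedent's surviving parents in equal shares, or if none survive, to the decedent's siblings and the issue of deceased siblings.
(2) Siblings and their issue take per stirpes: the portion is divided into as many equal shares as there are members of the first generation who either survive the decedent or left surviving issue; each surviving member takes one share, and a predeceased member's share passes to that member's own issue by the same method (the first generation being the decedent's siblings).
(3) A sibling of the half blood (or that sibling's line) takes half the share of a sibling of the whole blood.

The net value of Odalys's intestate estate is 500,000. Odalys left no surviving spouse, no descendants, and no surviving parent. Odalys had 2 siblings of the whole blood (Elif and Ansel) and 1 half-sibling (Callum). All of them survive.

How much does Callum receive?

Callum receives 100,000.

The entire 500,000 passes to the siblings and their issue.
Counting each half-blood sibling's line as half a unit, there are 5/2 units in 500,000, so one unit is 200,000. Whole-blood lines (Elif and Ansel) take 200,000 each; half-blood lines (Callum) take 100,000 each.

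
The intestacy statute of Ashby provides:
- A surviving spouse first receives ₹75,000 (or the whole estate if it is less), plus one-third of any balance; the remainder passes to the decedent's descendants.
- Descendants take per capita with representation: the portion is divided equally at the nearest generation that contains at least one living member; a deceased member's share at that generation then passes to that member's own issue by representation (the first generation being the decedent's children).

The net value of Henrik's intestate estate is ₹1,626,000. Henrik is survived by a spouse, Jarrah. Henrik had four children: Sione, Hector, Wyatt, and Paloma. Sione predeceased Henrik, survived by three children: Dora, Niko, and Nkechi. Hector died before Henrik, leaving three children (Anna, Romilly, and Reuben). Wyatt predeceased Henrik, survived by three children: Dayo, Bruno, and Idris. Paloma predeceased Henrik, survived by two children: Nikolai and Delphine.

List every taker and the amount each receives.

Jarrah: ₹592,000; Dora: ₹94,000; Niko: ₹94,000; Nkechi: ₹94,000; Anna: ₹94,000; Romilly: ₹94,000; Reuben: ₹94,000; Dayo: ₹94,000; Bruno: ₹94,000; Idris: ₹94,000; Nikolai: ₹94,000; Delphine: ₹94,000

Jarrah first takes ₹75,000, leaving a balance of ₹1,551,000. Jarrah then takes one-third of the balance (₹517,000), for a total of ₹592,000. The remaining ₹1,034,000 passes to the descendants.
No child survives, so the initial division is made at the grandchildren's generation.
The descendants' portion (₹1,034,000) is divided into 11 shares of ₹94,000: Dora, Niko, Nkechi, Anna, Romilly, Reuben, Dayo, Bruno, Idris, Nikolai, and Delphine each take ₹94,000.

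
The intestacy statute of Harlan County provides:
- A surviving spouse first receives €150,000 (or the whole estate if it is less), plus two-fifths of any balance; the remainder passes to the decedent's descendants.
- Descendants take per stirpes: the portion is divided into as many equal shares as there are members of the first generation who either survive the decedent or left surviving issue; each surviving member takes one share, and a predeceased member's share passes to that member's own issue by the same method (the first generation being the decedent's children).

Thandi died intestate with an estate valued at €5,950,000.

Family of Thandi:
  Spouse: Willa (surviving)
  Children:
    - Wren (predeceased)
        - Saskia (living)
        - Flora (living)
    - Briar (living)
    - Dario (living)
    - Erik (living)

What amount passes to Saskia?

Saskia receives €435,000.

Willa first takes €150,000, leaving a balance of €5,800,000. Willa then takes two-fifths of the balance (€2,320,000), for a total of €2,470,000. The remaining €3,480,000 passes to the descendants.
The descendants' portion (€3,480,000) is divided into 4 shares of €870,000: Briar, Dario, and Erik each take €870,000; Wren's €870,000 share passes to Wren's issue.
Wren's share (€870,000) is divided into 2 shares of €435,000: Saskia and Flora each take €435,000.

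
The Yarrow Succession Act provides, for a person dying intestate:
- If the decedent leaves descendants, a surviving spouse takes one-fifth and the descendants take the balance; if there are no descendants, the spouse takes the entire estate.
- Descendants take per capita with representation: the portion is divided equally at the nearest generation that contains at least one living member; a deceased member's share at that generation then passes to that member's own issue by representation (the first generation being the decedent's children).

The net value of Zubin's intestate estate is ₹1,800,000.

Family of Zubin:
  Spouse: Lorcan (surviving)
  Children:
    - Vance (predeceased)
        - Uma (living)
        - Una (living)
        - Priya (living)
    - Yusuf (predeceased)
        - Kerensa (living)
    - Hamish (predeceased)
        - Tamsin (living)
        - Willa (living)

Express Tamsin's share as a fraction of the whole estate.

Tamsin receives 2/15 of the estate.

Lorcan takes one-fifth of ₹1,800,000 = ₹360,000. The remaining ₹1,440,000 passes to the descendants.
No child survives, so the initial division is made at the grandchildren's generation.
The descendants' portion (₹1,440,000) is divided into 6 shares of ₹240,000: Uma, Una, Priya, Kerensa, Tamsin, and Willa each take ₹240,000.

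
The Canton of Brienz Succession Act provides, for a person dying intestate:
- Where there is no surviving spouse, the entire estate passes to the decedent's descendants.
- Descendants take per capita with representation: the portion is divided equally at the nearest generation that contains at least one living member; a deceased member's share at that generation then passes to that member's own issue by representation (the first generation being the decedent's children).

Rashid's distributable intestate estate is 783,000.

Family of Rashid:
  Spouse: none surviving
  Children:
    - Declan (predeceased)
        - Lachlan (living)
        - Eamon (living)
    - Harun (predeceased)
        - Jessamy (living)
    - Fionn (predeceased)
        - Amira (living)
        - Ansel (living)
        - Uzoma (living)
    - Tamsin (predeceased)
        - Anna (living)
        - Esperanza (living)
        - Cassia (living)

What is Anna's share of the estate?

Anna receives 87,000.

The entire 783,000 passes to the descendants.
No child survives, so the initial division is made at the grandchildren's generation.
That amount (783,000) is divided into 9 shares of 87,000: Lachlan, Eamon, Jessamy, Amira, Ansel, Uzoma, Anna, Esperanza, and Cassia each take 87,000.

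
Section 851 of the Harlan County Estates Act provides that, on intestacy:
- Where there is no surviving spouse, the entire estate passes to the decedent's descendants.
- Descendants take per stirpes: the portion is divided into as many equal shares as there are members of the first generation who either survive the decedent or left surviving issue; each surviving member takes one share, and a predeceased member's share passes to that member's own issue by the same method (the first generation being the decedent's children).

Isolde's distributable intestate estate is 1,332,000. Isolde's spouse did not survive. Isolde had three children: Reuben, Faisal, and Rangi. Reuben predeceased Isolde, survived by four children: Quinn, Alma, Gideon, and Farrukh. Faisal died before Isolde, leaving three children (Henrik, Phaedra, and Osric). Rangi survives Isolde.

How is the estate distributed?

The entire 1,332,000 passes to the descendants.
That amount (1,332,000) is divided into 3 shares of 444,000: Rangi takes 444,000; Reuben's 444,000 share passes to Reuben's issue; Faisal's 444,000 share passes to Faisal's issue.
Reuben's share (444,000) is divided into 4 shares of 111,000: Quinn, Alma, Gideon, and Farrukh each take 111,000.
Faisal's share (444,000) is divided into 3 shares of 148,000: Henrik, Phaedra, and Osric each take 148,000.

Quinn: 111,000; Alma: 111,000; Gideon: 111,000; Farrukh: 111,000; Henrik: 148,000; Phaedra: 148,000; Osric: 148,000; Rangi: 444,000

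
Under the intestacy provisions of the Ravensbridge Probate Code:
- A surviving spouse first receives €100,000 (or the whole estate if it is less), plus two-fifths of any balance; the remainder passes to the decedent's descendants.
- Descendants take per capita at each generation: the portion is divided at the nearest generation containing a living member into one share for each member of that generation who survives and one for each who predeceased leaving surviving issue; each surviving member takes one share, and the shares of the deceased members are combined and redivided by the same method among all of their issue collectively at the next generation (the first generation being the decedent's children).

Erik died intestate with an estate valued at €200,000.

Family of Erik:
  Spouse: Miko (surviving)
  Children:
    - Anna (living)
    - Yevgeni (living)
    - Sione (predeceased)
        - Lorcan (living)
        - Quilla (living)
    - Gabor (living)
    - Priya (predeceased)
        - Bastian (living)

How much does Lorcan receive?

Lorcan receives €8,000.

Miko first takes €100,000, leaving a balance of €100,000. Miko then takes two-fifths of the balance (€40,000), for a total of €140,000. The remaining €60,000 passes to the descendants.
The descendants' portion (€60,000) is divided at the children's generation into 5 shares of €12,000. Anna, Yevgeni, and Gabor each take €12,000. The 2 shares of the deceased (Sione and Priya) are combined into a pool of €24,000.
That pool (€24,000) is divided at the grandchildren's generation equally among Lorcan, Quilla, and Bastian: €8,000 each.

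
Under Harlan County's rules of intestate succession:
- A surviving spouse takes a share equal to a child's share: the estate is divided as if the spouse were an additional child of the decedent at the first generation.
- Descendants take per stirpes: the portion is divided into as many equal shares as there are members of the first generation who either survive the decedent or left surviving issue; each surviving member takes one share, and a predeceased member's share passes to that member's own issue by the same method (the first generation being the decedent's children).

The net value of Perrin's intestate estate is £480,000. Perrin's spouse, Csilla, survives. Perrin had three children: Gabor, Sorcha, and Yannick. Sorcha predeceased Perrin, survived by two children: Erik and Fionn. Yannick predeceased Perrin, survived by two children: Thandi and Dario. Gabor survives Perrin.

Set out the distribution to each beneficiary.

Csilla: £120,000; Gabor: £120,000; Erik: £60,000; Fionn: £60,000; Thandi: £60,000; Dario: £60,000

The spouse counts as an additional share at the children's level, so there are 4 primary shares of £120,000. Csilla takes one such share (£120,000).
The children's combined portion (£360,000) is divided into 3 shares of £120,000: Gabor takes £120,000; Sorcha's £120,000 share passes to Sorcha's issue; Yannick's £120,000 share passes to Yannick's issue.
Sorcha's share (£120,000) is divided into 2 shares of £60,000: Erik and Fionn each take £60,000.
Yannick's share (£120,000) is divided into 2 shares of £60,000: Thandi and Dario each take £60,000.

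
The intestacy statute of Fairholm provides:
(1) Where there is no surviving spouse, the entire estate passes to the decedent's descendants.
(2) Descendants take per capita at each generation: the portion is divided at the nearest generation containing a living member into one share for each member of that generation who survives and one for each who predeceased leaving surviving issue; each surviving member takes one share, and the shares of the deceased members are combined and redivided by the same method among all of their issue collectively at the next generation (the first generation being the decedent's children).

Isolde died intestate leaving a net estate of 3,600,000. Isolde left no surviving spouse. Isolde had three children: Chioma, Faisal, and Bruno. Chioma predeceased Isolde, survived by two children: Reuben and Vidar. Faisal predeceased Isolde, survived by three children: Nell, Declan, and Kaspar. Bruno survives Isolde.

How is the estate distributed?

Reuben: 480,000; Vidar: 480,000; Nell: 480,000; Declan: 480,000; Kaspar: 480,000; Bruno: 1,200,000

The entire 3,600,000 passes to the descendants.
That amount (3,600,000) is divided at the children's generation into 3 shares of 1,200,000. Bruno takes 1,200,000. The 2 shares of the deceased (Chioma and Faisal) are combined into a pool of 2,400,000.
That pool (2,400,000) is divided at the grandchildren's generation equally among Reuben, Vidar, Nell, Declan, and Kaspar: 480,000 each.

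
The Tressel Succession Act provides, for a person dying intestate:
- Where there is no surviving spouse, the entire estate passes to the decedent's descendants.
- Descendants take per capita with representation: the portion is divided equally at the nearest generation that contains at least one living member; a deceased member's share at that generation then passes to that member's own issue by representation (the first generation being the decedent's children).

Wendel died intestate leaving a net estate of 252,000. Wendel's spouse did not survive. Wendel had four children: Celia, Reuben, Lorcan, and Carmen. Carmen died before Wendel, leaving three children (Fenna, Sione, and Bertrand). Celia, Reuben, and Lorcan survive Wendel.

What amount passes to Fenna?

The entire 252,000 passes to the descendants.
That amount (252,000) is divided into 4 shares of 63,000: Celia, Reuben, and Lorcan each take 63,000; Carmen's 63,000 share passes to Carmen's issue.
Carmen's share (63,000) is divided into 3 shares of 21,000: Fenna, Sione, and Bertrand each take 21,000.

Fenna receives 21,000.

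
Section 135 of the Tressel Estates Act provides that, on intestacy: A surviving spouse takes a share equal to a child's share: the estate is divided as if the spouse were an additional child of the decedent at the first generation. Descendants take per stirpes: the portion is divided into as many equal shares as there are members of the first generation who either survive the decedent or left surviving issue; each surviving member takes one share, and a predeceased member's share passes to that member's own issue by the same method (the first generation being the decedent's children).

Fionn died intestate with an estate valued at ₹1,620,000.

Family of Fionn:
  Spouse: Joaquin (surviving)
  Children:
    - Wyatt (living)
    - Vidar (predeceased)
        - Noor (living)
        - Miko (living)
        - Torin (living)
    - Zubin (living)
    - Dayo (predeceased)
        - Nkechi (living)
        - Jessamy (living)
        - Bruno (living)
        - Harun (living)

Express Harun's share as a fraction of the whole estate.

The spouse counts as an additional share at the children's level, so there are 5 primary shares of ₹324,000. Joaquin takes one such share (₹324,000).
The children's combined portion (₹1,296,000) is divided into 4 shares of ₹324,000: Wyatt and Zubin each take ₹324,000; Vidar's ₹324,000 share passes to Vidar's issue; Dayo's ₹324,000 share passes to Dayo's issue.
Vidar's share (₹324,000) is divided into 3 shares of ₹108,000: Noor, Miko, and Torin each take ₹108,000.
Dayo's share (₹324,000) is divided into 4 shares of ₹81,000: Nkechi, Jessamy, Bruno, and Harun each take ₹81,000.

Harun receives 1/20 of the estate.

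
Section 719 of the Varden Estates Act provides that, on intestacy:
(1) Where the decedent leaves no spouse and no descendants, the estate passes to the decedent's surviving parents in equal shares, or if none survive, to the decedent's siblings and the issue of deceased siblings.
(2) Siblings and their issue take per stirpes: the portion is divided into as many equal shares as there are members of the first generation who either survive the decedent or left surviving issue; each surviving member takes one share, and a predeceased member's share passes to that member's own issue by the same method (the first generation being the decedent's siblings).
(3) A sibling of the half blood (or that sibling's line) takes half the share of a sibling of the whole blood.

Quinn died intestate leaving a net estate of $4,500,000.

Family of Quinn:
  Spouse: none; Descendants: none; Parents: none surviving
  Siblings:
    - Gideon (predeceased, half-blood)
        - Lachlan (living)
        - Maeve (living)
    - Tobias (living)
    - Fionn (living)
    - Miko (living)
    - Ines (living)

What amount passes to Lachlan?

The entire $4,500,000 passes to the siblings and their issue.
Counting each half-blood sibling's line as half a unit, there are 9/2 units in $4,500,000, so one unit is $1,000,000. Whole-blood lines (Tobias, Fionn, Miko, and Ines) take $1,000,000 each; half-blood lines (Gideon) take $500,000 each.
Gideon's share ($500,000) is divided into 2 shares of $250,000: Lachlan and Maeve each take $250,000.

Lachlan receives $250,000.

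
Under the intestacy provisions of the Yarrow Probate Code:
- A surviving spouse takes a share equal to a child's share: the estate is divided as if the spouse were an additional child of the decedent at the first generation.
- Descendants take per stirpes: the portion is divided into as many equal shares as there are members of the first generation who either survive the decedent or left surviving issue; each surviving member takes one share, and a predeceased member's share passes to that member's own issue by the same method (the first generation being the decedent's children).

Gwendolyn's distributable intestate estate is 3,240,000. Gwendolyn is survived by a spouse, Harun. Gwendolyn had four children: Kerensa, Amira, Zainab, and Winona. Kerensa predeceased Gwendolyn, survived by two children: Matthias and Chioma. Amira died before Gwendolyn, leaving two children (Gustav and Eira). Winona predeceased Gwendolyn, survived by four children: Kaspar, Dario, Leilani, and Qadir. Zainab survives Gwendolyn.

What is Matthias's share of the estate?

The spouse counts as an additional share at the children's level, so there are 5 primary shares of 648,000. Harun takes one such share (648,000).
The children's combined portion (2,592,000) is divided into 4 shares of 648,000: Zainab takes 648,000; Kerensa's 648,000 share passes to Kerensa's issue; Amira's 648,000 share passes to Amira's issue; Winona's 648,000 share passes to Winona's issue.
Kerensa's share (648,000) is divided into 2 shares of 324,000: Matthias and Chioma each take 324,000.
Amira's share (648,000) is divided into 2 shares of 324,000: Gustav and Eira each take 324,000.
Winona's share (648,000) is divided into 4 shares of 162,000: Kaspar, Dario, Leilani, and Qadir each take 162,000.

Matthias receives 324,000.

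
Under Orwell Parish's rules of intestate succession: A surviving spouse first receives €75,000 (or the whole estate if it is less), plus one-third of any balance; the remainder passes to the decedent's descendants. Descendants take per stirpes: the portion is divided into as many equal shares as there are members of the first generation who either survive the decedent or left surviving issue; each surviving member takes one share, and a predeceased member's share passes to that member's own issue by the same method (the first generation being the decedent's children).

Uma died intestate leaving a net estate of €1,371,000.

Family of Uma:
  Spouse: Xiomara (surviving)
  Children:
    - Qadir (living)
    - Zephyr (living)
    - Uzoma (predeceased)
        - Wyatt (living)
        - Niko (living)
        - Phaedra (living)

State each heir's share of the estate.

Xiomara: €507,000; Qadir: €288,000; Zephyr: €288,000; Wyatt: €96,000; Niko: €96,000; Phaedra: €96,000

Xiomara first takes €75,000, leaving a balance of €1,296,000. Xiomara then takes one-third of the balance (€432,000), for a total of €507,000. The remaining €864,000 passes to the descendants.
The descendants' portion (€864,000) is divided into 3 shares of €288,000: Qadir and Zephyr each take €288,000; Uzoma's €288,000 share passes to Uzoma's issue.
Uzoma's share (€288,000) is divided into 3 shares of €96,000: Wyatt, Niko, and Phaedra each take €96,000.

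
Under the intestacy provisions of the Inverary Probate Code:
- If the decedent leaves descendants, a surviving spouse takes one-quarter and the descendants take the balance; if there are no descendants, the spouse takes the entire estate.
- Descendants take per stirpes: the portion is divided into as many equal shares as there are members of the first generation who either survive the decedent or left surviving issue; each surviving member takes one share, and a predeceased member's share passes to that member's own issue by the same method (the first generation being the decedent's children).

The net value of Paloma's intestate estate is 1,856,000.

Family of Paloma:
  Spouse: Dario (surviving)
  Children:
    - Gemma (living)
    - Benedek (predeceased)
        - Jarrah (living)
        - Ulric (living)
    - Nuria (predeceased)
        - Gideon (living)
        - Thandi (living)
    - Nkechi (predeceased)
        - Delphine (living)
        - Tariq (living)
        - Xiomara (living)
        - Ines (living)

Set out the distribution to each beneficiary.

Dario takes one-quarter of 1,856,000 = 464,000. The remaining 1,392,000 passes to the descendants.
The descendants' portion (1,392,000) is divided into 4 shares of 348,000: Gemma takes 348,000; Benedek's 348,000 share passes to Benedek's issue; Nuria's 348,000 share passes to Nuria's issue; Nkechi's 348,000 share passes to Nkechi's issue.
Benedek's share (348,000) is divided into 2 shares of 174,000: Jarrah and Ulric each take 174,000.
Nuria's share (348,000) is divided into 2 shares of 174,000: Gideon and Thandi each take 174,000.
Nkechi's share (348,000) is divided into 4 shares of 87,000: Delphine, Tariq, Xiomara, and Ines each take 87,000.

Dario: 464,000; Gemma: 348,000; Jarrah: 174,000; Ulric: 174,000; Gideon: 174,000; Thandi: 174,000; Delphine: 87,000; Tariq: 87,000; Xiomara: 87,000; Ines: 87,000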